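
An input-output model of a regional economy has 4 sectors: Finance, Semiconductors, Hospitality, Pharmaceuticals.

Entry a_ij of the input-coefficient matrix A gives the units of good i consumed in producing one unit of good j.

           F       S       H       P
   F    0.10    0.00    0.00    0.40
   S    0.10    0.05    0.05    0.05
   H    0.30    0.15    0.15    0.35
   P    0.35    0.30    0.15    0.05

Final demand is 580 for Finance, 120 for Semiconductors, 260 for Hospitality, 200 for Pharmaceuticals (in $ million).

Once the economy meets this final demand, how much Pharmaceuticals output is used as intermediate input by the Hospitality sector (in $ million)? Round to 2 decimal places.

I − A =
  [   0.90     0.00     0.00    -0.40]
  [  -0.10     0.95    -0.05    -0.05]
  [  -0.30    -0.15     0.85    -0.35]
  [  -0.35    -0.30    -0.15     0.95]
Compute the cofactors C_ij = (−1)^(i+j)·(3×3 minor ij) of I−A; the adjugate is their transpose:
adj(I−A) = Cᵀ =
  [ 0.69100   0.11100   0.06300   0.32000]
  [ 0.11300   0.54250   0.04850   0.09400]
  [ 0.41000   0.23775   0.65375   0.42600]
  [ 0.35500   0.24975   0.14175   0.72000]
det(I−A) = Σ_j (I−A)_1j·C_1j = (0.90)(0.69100) + (0.00)(0.11300) + (0.00)(0.41000) + (-0.40)(0.35500) = 0.4799
(I − A)⁻¹ = adj(I−A) / det(I−A) ≈
  [   1.4399     0.2313     0.1313     0.6668]
  [   0.2355     1.1304     0.1011     0.1959]
  [   0.8543     0.4954     1.3623     0.8877]
  [   0.7397     0.5204     0.2954     1.5003]
First solve x = (I − A)⁻¹ d = adj(I−A)·d / det(I−A); in particular x_H = (0.41000·580 + 0.23775·120 + 0.65375·260 + 0.42600·200) / 0.4799 = 521.505 / 0.4799 ≈ 1086.6951.
Intermediate flow from P to H: z_PH = a_PH · x_H = 0.15 × 521.505 / 0.4799 = 78.22575 / 0.4799 ≈ 163.00.

z_PH = 163.00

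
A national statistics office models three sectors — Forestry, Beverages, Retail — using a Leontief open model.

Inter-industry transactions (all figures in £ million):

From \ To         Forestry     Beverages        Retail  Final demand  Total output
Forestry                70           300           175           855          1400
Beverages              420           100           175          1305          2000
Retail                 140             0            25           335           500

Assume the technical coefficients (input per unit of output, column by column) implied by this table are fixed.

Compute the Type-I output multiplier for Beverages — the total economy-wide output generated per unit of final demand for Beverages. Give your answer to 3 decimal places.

Technical coefficients a_ij = z_ij / X_j:
  a_FF = 70/1400 = 0.05, a_BF = 420/1400 = 0.30, a_RF = 140/1400 = 0.10
  a_FB = 300/2000 = 0.15, a_BB = 100/2000 = 0.05, a_RB = 0/2000 = 0.00
  a_FR = 175/500 = 0.35, a_BR = 175/500 = 0.35, a_RR = 25/500 = 0.05
I − A =
  [   0.95    -0.15    -0.35]
  [  -0.30     0.95    -0.35]
  [  -0.10     0.00     0.95]
Cofactors of I−A, C_ij = (−1)^(i+j)·(minor ij) (rows/columns in the sector order above):
  C_11 = (0.95)(0.95) − (-0.35)(0.00) = 0.9025
  C_12 = −[(-0.30)(0.95) − (-0.35)(-0.10)] = 0.3200
  C_13 = (-0.30)(0.00) − (0.95)(-0.10) = 0.0950
  C_21 = −[(-0.15)(0.95) − (-0.35)(0.00)] = 0.1425
  C_22 = (0.95)(0.95) − (-0.35)(-0.10) = 0.8675
  C_23 = −[(0.95)(0.00) − (-0.15)(-0.10)] = 0.0150
  C_31 = (-0.15)(-0.35) − (-0.35)(0.95) = 0.3850
  C_32 = −[(0.95)(-0.35) − (-0.35)(-0.30)] = 0.4375
  C_33 = (0.95)(0.95) − (-0.15)(-0.30) = 0.8575
det(I−A) = Σ_j (I−A)_1j·C_1j = (0.95)(0.9025) + (-0.15)(0.3200) + (-0.35)(0.0950) = 0.776125
adj(I−A) = Cᵀ =
  [ 0.9025   0.1425   0.3850]
  [ 0.3200   0.8675   0.4375]
  [ 0.0950   0.0150   0.8575]
(I − A)⁻¹ = adj(I−A) / det(I−A) ≈
  [   1.1628     0.1836     0.4961]
  [   0.4123     1.1177     0.5637]
  [   0.1224     0.0193     1.1048]
The output multiplier for sector j is the column-j sum of the Leontief inverse (I − A)⁻¹ = adj(I−A) / det(I−A).
Column B of adj(I−A): (0.1425, 0.8675, 0.0150); det(I−A) = 0.776125.
m_B = (0.1425 + 0.8675 + 0.0150) / 0.776125 = 1.025 / 0.776125 ≈ 1.321.

m_B = 1.321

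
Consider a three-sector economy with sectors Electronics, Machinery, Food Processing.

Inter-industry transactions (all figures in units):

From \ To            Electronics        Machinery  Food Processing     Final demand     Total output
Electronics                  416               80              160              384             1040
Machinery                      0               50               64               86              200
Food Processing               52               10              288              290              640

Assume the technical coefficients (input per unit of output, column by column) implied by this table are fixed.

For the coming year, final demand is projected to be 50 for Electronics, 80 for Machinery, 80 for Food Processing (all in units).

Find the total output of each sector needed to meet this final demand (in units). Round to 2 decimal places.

x_E = 245.25, x_M = 130.62, x_F = 179.62

Technical coefficients a_ij = z_ij / X_j:
  a_EE = 416/1040 = 0.40, a_ME = 0/1040 = 0.00, a_FE = 52/1040 = 0.05
  a_EM = 80/200 = 0.40, a_MM = 50/200 = 0.25, a_FM = 10/200 = 0.05
  a_EF = 160/640 = 0.25, a_MF = 64/640 = 0.10, a_FF = 288/640 = 0.45
I − A =
  [   0.60    -0.40    -0.25]
  [   0.00     0.75    -0.10]
  [  -0.05    -0.05     0.55]
Cofactors of I−A, C_ij = (−1)^(i+j)·(minor ij) (rows/columns in the sector order above):
  C_11 = (0.75)(0.55) − (-0.10)(-0.05) = 0.4075
  C_12 = −[(0.00)(0.55) − (-0.10)(-0.05)] = 0.0050
  C_13 = (0.00)(-0.05) − (0.75)(-0.05) = 0.0375
  C_21 = −[(-0.40)(0.55) − (-0.25)(-0.05)] = 0.2325
  C_22 = (0.60)(0.55) − (-0.25)(-0.05) = 0.3175
  C_23 = −[(0.60)(-0.05) − (-0.40)(-0.05)] = 0.0500
  C_31 = (-0.40)(-0.10) − (-0.25)(0.75) = 0.2275
  C_32 = −[(0.60)(-0.10) − (-0.25)(0.00)] = 0.0600
  C_33 = (0.60)(0.75) − (-0.40)(0.00) = 0.4500
det(I−A) = Σ_j (I−A)_1j·C_1j = (0.60)(0.4075) + (-0.40)(0.0050) + (-0.25)(0.0375) = 0.233125
adj(I−A) = Cᵀ =
  [ 0.4075   0.2325   0.2275]
  [ 0.0050   0.3175   0.0600]
  [ 0.0375   0.0500   0.4500]
(I − A)⁻¹ = adj(I−A) / det(I−A) ≈
  [   1.7480     0.9973     0.9759]
  [   0.0214     1.3619     0.2574]
  [   0.1609     0.2145     1.9303]
x = (I − A)⁻¹ d = adj(I−A)·d / det(I−A), with det(I−A) = 0.233125:
  x_E = (0.4075·50 + 0.2325·80 + 0.2275·80) / 0.233125 = 57.175 / 0.233125 ≈ 245.25
  x_M = (0.0050·50 + 0.3175·80 + 0.0600·80) / 0.233125 = 30.45 / 0.233125 ≈ 130.62
  x_F = (0.0375·50 + 0.0500·80 + 0.4500·80) / 0.233125 = 41.875 / 0.233125 ≈ 179.62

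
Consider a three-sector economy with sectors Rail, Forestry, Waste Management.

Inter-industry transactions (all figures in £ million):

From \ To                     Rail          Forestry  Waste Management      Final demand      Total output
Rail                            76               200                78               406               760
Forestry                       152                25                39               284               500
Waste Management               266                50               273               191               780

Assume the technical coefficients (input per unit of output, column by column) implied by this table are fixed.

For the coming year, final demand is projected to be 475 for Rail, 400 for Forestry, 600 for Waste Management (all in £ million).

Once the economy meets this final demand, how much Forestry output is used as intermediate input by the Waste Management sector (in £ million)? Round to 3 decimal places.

Technical coefficients a_ij = z_ij / X_j:
  a_11 = 76/760 = 0.10, a_21 = 152/760 = 0.20, a_31 = 266/760 = 0.35
  a_12 = 200/500 = 0.40, a_22 = 25/500 = 0.05, a_32 = 50/500 = 0.10
  a_13 = 78/780 = 0.10, a_23 = 39/780 = 0.05, a_33 = 273/780 = 0.35
I − A =
  [   0.90    -0.40    -0.10]
  [  -0.20     0.95    -0.05]
  [  -0.35    -0.10     0.65]
Cofactors of I−A, C_ij = (−1)^(i+j)·(minor ij) (rows/columns in the sector order above):
  C_11 = (0.95)(0.65) − (-0.05)(-0.10) = 0.6125
  C_12 = −[(-0.20)(0.65) − (-0.05)(-0.35)] = 0.1475
  C_13 = (-0.20)(-0.10) − (0.95)(-0.35) = 0.3525
  C_21 = −[(-0.40)(0.65) − (-0.10)(-0.10)] = 0.2700
  C_22 = (0.90)(0.65) − (-0.10)(-0.35) = 0.5500
  C_23 = −[(0.90)(-0.10) − (-0.40)(-0.35)] = 0.2300
  C_31 = (-0.40)(-0.05) − (-0.10)(0.95) = 0.1150
  C_32 = −[(0.90)(-0.05) − (-0.10)(-0.20)] = 0.0650
  C_33 = (0.90)(0.95) − (-0.40)(-0.20) = 0.7750
det(I−A) = Σ_j (I−A)_1j·C_1j = (0.90)(0.6125) + (-0.40)(0.1475) + (-0.10)(0.3525) = 0.4570
adj(I−A) = Cᵀ =
  [ 0.6125   0.2700   0.1150]
  [ 0.1475   0.5500   0.0650]
  [ 0.3525   0.2300   0.7750]
(I − A)⁻¹ = adj(I−A) / det(I−A) ≈
  [   1.3403     0.5908     0.2516]
  [   0.3228     1.2035     0.1422]
  [   0.7713     0.5033     1.6958]
First solve x = (I − A)⁻¹ d = adj(I−A)·d / det(I−A); in particular x_3 = (0.3525·475 + 0.2300·400 + 0.7750·600) / 0.4570 = 724.4375 / 0.4570 ≈ 1585.20241.
Intermediate flow from 2 to 3: z_23 = a_23 · x_3 = 0.05 × 724.4375 / 0.4570 = 36.221875 / 0.4570 ≈ 79.260.

z_23 = 79.260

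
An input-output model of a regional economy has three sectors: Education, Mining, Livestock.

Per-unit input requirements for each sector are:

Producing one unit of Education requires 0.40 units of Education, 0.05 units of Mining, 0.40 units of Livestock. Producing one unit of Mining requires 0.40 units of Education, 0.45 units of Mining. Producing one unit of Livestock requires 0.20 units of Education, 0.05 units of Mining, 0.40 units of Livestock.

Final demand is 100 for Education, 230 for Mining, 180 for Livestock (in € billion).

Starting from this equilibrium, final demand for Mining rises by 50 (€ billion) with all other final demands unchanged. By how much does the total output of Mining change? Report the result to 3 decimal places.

I − A =
  [   0.60    -0.40    -0.20]
  [  -0.05     0.55    -0.05]
  [  -0.40     0.00     0.60]
Cofactors of I−A, C_ij = (−1)^(i+j)·(minor ij) (rows/columns in the sector order above):
  C_11 = (0.55)(0.60) − (-0.05)(0.00) = 0.3300
  C_12 = −[(-0.05)(0.60) − (-0.05)(-0.40)] = 0.0500
  C_13 = (-0.05)(0.00) − (0.55)(-0.40) = 0.2200
  C_21 = −[(-0.40)(0.60) − (-0.20)(0.00)] = 0.2400
  C_22 = (0.60)(0.60) − (-0.20)(-0.40) = 0.2800
  C_23 = −[(0.60)(0.00) − (-0.40)(-0.40)] = 0.1600
  C_31 = (-0.40)(-0.05) − (-0.20)(0.55) = 0.1300
  C_32 = −[(0.60)(-0.05) − (-0.20)(-0.05)] = 0.0400
  C_33 = (0.60)(0.55) − (-0.40)(-0.05) = 0.3100
det(I−A) = Σ_j (I−A)_1j·C_1j = (0.60)(0.3300) + (-0.40)(0.0500) + (-0.20)(0.2200) = 0.1340
adj(I−A) = Cᵀ =
  [ 0.3300   0.2400   0.1300]
  [ 0.0500   0.2800   0.0400]
  [ 0.2200   0.1600   0.3100]
(I − A)⁻¹ = adj(I−A) / det(I−A) ≈
  [   2.4627     1.7910     0.9701]
  [   0.3731     2.0896     0.2985]
  [   1.6418     1.1940     2.3134]
Δx = (I − A)⁻¹ Δd with Δd having +50 in the Mining component and 0 elsewhere.
So Δx_M = L_MM · (+50), where L_MM = adj(I−A)_MM / det(I−A) = 0.2800 / 0.1340.
Δx_M = 0.2800 × (+50) / 0.1340 = 14.00 / 0.1340 ≈ 104.478.

Δx_M = 104.478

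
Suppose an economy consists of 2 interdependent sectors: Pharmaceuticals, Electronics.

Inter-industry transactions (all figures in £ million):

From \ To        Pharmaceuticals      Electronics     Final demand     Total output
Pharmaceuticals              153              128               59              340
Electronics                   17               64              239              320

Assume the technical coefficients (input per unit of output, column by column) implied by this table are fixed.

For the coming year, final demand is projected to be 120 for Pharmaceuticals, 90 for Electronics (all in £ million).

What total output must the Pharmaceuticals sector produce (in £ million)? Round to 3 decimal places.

Technical coefficients a_ij = z_ij / X_j:
  a_PP = 153/340 = 0.45, a_EP = 17/340 = 0.05
  a_PE = 128/320 = 0.40, a_EE = 64/320 = 0.20
I − A =
  [   0.55    -0.40]
  [  -0.05     0.80]
det(I−A) = (0.55)(0.80) − (-0.40)(-0.05) = 0.4200
adj(I−A) = [[0.80, 0.40], [0.05, 0.55]]
(I − A)⁻¹ = adj(I−A) / det(I−A) ≈
  [   1.9048     0.9524]
  [   0.1190     1.3095]
x = (I − A)⁻¹ d = adj(I−A)·d / det(I−A), with det(I−A) = 0.4200:
  x_P = (0.80·120 + 0.40·90) / 0.4200 = 132.00 / 0.4200 ≈ 314.286
  x_E = (0.05·120 + 0.55·90) / 0.4200 = 55.50 / 0.4200 ≈ 132.143

x_P = 314.286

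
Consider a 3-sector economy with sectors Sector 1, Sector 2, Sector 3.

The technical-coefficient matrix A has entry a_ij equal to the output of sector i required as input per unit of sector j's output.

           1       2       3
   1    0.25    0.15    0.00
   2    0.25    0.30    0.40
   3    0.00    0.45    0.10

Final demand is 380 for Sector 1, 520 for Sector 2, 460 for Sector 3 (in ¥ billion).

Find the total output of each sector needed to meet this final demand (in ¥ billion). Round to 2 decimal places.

x_1 = 884.94, x_2 = 1891.36, x_3 = 1456.79

I − A =
  [   0.75    -0.15     0.00]
  [  -0.25     0.70    -0.40]
  [   0.00    -0.45     0.90]
Cofactors of I−A, C_ij = (−1)^(i+j)·(minor ij) (rows/columns in the sector order above):
  C_11 = (0.70)(0.90) − (-0.40)(-0.45) = 0.4500
  C_12 = −[(-0.25)(0.90) − (-0.40)(0.00)] = 0.2250
  C_13 = (-0.25)(-0.45) − (0.70)(0.00) = 0.1125
  C_21 = −[(-0.15)(0.90) − (0.00)(-0.45)] = 0.1350
  C_22 = (0.75)(0.90) − (0.00)(0.00) = 0.6750
  C_23 = −[(0.75)(-0.45) − (-0.15)(0.00)] = 0.3375
  C_31 = (-0.15)(-0.40) − (0.00)(0.70) = 0.0600
  C_32 = −[(0.75)(-0.40) − (0.00)(-0.25)] = 0.3000
  C_33 = (0.75)(0.70) − (-0.15)(-0.25) = 0.4875
det(I−A) = Σ_j (I−A)_1j·C_1j = (0.75)(0.4500) + (-0.15)(0.2250) + (0.00)(0.1125) = 0.30375
adj(I−A) = Cᵀ =
  [ 0.4500   0.1350   0.0600]
  [ 0.2250   0.6750   0.3000]
  [ 0.1125   0.3375   0.4875]
(I − A)⁻¹ = adj(I−A) / det(I−A) ≈
  [   1.4815     0.4444     0.1975]
  [   0.7407     2.2222     0.9877]
  [   0.3704     1.1111     1.6049]
x = (I − A)⁻¹ d = adj(I−A)·d / det(I−A), with det(I−A) = 0.30375:
  x_1 = (0.4500·380 + 0.1350·520 + 0.0600·460) / 0.30375 = 268.80 / 0.30375 ≈ 884.94
  x_2 = (0.2250·380 + 0.6750·520 + 0.3000·460) / 0.30375 = 574.50 / 0.30375 ≈ 1891.36
  x_3 = (0.1125·380 + 0.3375·520 + 0.4875·460) / 0.30375 = 442.50 / 0.30375 ≈ 1456.79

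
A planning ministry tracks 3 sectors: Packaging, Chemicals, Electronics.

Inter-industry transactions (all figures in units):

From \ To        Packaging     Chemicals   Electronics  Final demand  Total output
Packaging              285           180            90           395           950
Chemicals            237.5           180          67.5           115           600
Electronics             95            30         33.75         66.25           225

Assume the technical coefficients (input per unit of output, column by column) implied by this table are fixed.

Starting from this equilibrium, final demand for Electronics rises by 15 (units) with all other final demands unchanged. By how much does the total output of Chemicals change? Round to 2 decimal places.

Technical coefficients a_ij = z_ij / X_j:
  a_PP = 285/950 = 0.30, a_CP = 237.5/950 = 0.25, a_EP = 95/950 = 0.10
  a_PC = 180/600 = 0.30, a_CC = 180/600 = 0.30, a_EC = 30/600 = 0.05
  a_PE = 90/225 = 0.40, a_CE = 67.5/225 = 0.30, a_EE = 33.75/225 = 0.15
I − A =
  [   0.70    -0.30    -0.40]
  [  -0.25     0.70    -0.30]
  [  -0.10    -0.05     0.85]
Cofactors of I−A, C_ij = (−1)^(i+j)·(minor ij) (rows/columns in the sector order above):
  C_11 = (0.70)(0.85) − (-0.30)(-0.05) = 0.5800
  C_12 = −[(-0.25)(0.85) − (-0.30)(-0.10)] = 0.2425
  C_13 = (-0.25)(-0.05) − (0.70)(-0.10) = 0.0825
  C_21 = −[(-0.30)(0.85) − (-0.40)(-0.05)] = 0.2750
  C_22 = (0.70)(0.85) − (-0.40)(-0.10) = 0.5550
  C_23 = −[(0.70)(-0.05) − (-0.30)(-0.10)] = 0.0650
  C_31 = (-0.30)(-0.30) − (-0.40)(0.70) = 0.3700
  C_32 = −[(0.70)(-0.30) − (-0.40)(-0.25)] = 0.3100
  C_33 = (0.70)(0.70) − (-0.30)(-0.25) = 0.4150
det(I−A) = Σ_j (I−A)_1j·C_1j = (0.70)(0.5800) + (-0.30)(0.2425) + (-0.40)(0.0825) = 0.30025
adj(I−A) = Cᵀ =
  [ 0.5800   0.2750   0.3700]
  [ 0.2425   0.5550   0.3100]
  [ 0.0825   0.0650   0.4150]
(I − A)⁻¹ = adj(I−A) / det(I−A) ≈
  [   1.9317     0.9159     1.2323]
  [   0.8077     1.8485     1.0325]
  [   0.2748     0.2165     1.3822]
Δx = (I − A)⁻¹ Δd with Δd having +15 in the Electronics component and 0 elsewhere.
So Δx_C = L_CE · (+15), where L_CE = adj(I−A)_CE / det(I−A) = 0.3100 / 0.30025.
Δx_C = 0.3100 × (+15) / 0.30025 = 4.65 / 0.30025 ≈ 15.49.

Δx_C = 15.49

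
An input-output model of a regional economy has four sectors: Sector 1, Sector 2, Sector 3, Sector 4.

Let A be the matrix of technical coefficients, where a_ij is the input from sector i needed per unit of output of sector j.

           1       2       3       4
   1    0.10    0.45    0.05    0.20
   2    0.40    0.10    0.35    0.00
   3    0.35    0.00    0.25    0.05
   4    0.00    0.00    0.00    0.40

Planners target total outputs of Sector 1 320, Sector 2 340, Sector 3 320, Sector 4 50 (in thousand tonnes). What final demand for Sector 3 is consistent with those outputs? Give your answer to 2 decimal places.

d_3 = 125.50

I − A =
  [   0.90    -0.45    -0.05    -0.20]
  [  -0.40     0.90    -0.35     0.00]
  [  -0.35     0.00     0.75    -0.05]
  [   0.00     0.00     0.00     0.60]
d = (I − A) x:
  d_1 = (+0.90)·320 + (-0.45)·340 + (-0.05)·320 + (-0.20)·50 = 109.00
  d_2 = (-0.40)·320 + (+0.90)·340 + (-0.35)·320 + (+0.00)·50 = 66.00
  d_3 = (-0.35)·320 + (+0.00)·340 + (+0.75)·320 + (-0.05)·50 = 125.50
  d_4 = (+0.00)·320 + (+0.00)·340 + (+0.00)·320 + (+0.60)·50 = 30.00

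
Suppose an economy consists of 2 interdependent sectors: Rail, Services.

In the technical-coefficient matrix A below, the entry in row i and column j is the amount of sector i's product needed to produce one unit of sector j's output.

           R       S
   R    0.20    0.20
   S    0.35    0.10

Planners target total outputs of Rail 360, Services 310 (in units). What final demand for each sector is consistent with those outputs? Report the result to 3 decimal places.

d_R = 226.000, d_S = 153.000

I − A =
  [   0.80    -0.20]
  [  -0.35     0.90]
d = (I − A) x:
  d_R = (+0.80)·360 + (-0.20)·310 = 226.000
  d_S = (-0.35)·360 + (+0.90)·310 = 153.000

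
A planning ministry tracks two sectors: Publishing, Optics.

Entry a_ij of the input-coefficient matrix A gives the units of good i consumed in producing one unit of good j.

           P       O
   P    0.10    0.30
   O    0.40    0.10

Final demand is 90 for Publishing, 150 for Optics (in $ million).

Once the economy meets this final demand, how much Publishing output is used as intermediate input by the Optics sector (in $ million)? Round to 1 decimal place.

z_PO = 74.3

I − A =
  [   0.90    -0.30]
  [  -0.40     0.90]
det(I−A) = (0.90)(0.90) − (-0.30)(-0.40) = 0.6900
adj(I−A) = [[0.90, 0.30], [0.40, 0.90]]
(I − A)⁻¹ = adj(I−A) / det(I−A) ≈
  [   1.3043     0.4348]
  [   0.5797     1.3043]
First solve x = (I − A)⁻¹ d = adj(I−A)·d / det(I−A); in particular x_O = (0.40·90 + 0.90·150) / 0.6900 = 171.00 / 0.6900 ≈ 247.826.
Intermediate flow from P to O: z_PO = a_PO · x_O = 0.30 × 171.00 / 0.6900 = 51.30 / 0.6900 ≈ 74.3.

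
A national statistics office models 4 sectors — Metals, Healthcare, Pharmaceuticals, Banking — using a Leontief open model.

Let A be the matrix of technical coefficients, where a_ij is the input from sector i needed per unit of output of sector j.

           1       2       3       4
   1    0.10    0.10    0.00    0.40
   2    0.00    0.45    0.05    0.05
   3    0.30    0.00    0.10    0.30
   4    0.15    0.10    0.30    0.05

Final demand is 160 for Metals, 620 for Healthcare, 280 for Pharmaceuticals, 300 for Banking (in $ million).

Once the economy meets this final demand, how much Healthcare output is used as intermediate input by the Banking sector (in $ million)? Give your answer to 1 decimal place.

z_24 = 40.6

I − A =
  [   0.90    -0.10     0.00    -0.40]
  [   0.00     0.55    -0.05    -0.05]
  [  -0.30     0.00     0.90    -0.30]
  [  -0.15    -0.10    -0.30     0.95]
Compute the cofactors C_ij = (−1)^(i+j)·(3×3 minor ij) of I−A; the adjugate is their transpose:
adj(I−A) = Cᵀ =
  [ 0.41475   0.11250   0.07425   0.20400]
  [ 0.02775   0.59850   0.05325   0.06000]
  [ 0.18000   0.07200   0.43200   0.21600]
  [ 0.12525   0.10350   0.15375   0.44400]
det(I−A) = Σ_j (I−A)_1j·C_1j = (0.90)(0.41475) + (-0.10)(0.02775) + (0.00)(0.18000) + (-0.40)(0.12525) = 0.3204
(I − A)⁻¹ = adj(I−A) / det(I−A) ≈
  [   1.2945     0.3511     0.2317     0.6367]
  [   0.0866     1.8680     0.1662     0.1873]
  [   0.5618     0.2247     1.3483     0.6742]
  [   0.3909     0.3230     0.4799     1.3858]
First solve x = (I − A)⁻¹ d = adj(I−A)·d / det(I−A); in particular x_4 = (0.12525·160 + 0.10350·620 + 0.15375·280 + 0.44400·300) / 0.3204 = 260.46 / 0.3204 ≈ 812.921.
Intermediate flow from 2 to 4: z_24 = a_24 · x_4 = 0.05 × 260.46 / 0.3204 = 13.023 / 0.3204 ≈ 40.6.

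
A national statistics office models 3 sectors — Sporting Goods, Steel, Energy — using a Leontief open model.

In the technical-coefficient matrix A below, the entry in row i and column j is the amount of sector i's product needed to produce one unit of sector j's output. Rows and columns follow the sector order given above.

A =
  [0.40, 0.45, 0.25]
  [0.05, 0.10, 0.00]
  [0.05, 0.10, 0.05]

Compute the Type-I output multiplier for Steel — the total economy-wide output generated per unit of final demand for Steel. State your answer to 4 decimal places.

m_2 = 2.2802

I − A =
  [   0.60    -0.45    -0.25]
  [  -0.05     0.90     0.00]
  [  -0.05    -0.10     0.95]
Cofactors of I−A, C_ij = (−1)^(i+j)·(minor ij) (rows/columns in the sector order above):
  C_11 = (0.90)(0.95) − (0.00)(-0.10) = 0.8550
  C_12 = −[(-0.05)(0.95) − (0.00)(-0.05)] = 0.0475
  C_13 = (-0.05)(-0.10) − (0.90)(-0.05) = 0.0500
  C_21 = −[(-0.45)(0.95) − (-0.25)(-0.10)] = 0.4525
  C_22 = (0.60)(0.95) − (-0.25)(-0.05) = 0.5575
  C_23 = −[(0.60)(-0.10) − (-0.45)(-0.05)] = 0.0825
  C_31 = (-0.45)(0.00) − (-0.25)(0.90) = 0.2250
  C_32 = −[(0.60)(0.00) − (-0.25)(-0.05)] = 0.0125
  C_33 = (0.60)(0.90) − (-0.45)(-0.05) = 0.5175
det(I−A) = Σ_j (I−A)_1j·C_1j = (0.60)(0.8550) + (-0.45)(0.0475) + (-0.25)(0.0500) = 0.479125
adj(I−A) = Cᵀ =
  [ 0.8550   0.4525   0.2250]
  [ 0.0475   0.5575   0.0125]
  [ 0.0500   0.0825   0.5175]
(I − A)⁻¹ = adj(I−A) / det(I−A) ≈
  [   1.78450     0.94443     0.46961]
  [   0.09914     1.16358     0.02609]
  [   0.10436     0.17219     1.08009]
The output multiplier for sector j is the column-j sum of the Leontief inverse (I − A)⁻¹ = adj(I−A) / det(I−A).
Column 2 of adj(I−A): (0.4525, 0.5575, 0.0825); det(I−A) = 0.479125.
m_2 = (0.4525 + 0.5575 + 0.0825) / 0.479125 = 1.0925 / 0.479125 ≈ 2.2802.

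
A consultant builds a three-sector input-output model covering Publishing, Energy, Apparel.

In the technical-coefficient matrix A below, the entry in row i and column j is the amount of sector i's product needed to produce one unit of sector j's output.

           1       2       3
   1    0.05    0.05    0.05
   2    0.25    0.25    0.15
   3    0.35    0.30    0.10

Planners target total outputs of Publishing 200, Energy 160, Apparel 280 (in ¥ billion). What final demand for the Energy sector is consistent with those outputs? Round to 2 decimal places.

I − A =
  [   0.95    -0.05    -0.05]
  [  -0.25     0.75    -0.15]
  [  -0.35    -0.30     0.90]
d = (I − A) x:
  d_1 = (+0.95)·200 + (-0.05)·160 + (-0.05)·280 = 168.00
  d_2 = (-0.25)·200 + (+0.75)·160 + (-0.15)·280 = 28.00
  d_3 = (-0.35)·200 + (-0.30)·160 + (+0.90)·280 = 134.00

d_2 = 28.00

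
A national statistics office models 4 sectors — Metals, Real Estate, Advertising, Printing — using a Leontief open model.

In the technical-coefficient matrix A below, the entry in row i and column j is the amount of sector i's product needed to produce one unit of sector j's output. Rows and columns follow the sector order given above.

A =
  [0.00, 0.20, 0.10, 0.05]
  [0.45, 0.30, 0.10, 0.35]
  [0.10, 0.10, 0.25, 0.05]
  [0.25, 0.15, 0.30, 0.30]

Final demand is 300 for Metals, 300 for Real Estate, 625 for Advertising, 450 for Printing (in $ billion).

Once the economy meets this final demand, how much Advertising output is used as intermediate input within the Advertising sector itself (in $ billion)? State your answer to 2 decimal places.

I − A =
  [   1.00    -0.20    -0.10    -0.05]
  [  -0.45     0.70    -0.10    -0.35]
  [  -0.10    -0.10     0.75    -0.05]
  [  -0.25    -0.15    -0.30     0.70]
Compute the cofactors C_ij = (−1)^(i+j)·(3×3 minor ij) of I−A; the adjugate is their transpose:
adj(I−A) = Cᵀ =
  [ 0.299375   0.116875   0.090000   0.086250]
  [ 0.313875   0.490875   0.220750   0.283625]
  [ 0.096125   0.093500   0.344875   0.078250]
  [ 0.215375   0.187000   0.227250   0.434000]
det(I−A) = Σ_j (I−A)_1j·C_1j = (1.00)(0.299375) + (-0.20)(0.313875) + (-0.10)(0.096125) + (-0.05)(0.215375) = 0.21621875
(I − A)⁻¹ = adj(I−A) / det(I−A) ≈
  [   1.3846     0.5405     0.4162     0.3989]
  [   1.4517     2.2703     1.0210     1.3118]
  [   0.4446     0.4324     1.5950     0.3619]
  [   0.9961     0.8649     1.0510     2.0072]
First solve x = (I − A)⁻¹ d = adj(I−A)·d / det(I−A); in particular x_A = (0.096125·300 + 0.093500·300 + 0.344875·625 + 0.078250·450) / 0.21621875 = 307.646875 / 0.21621875 ≈ 1422.8501.
Intermediate flow from A to A: z_AA = a_AA · x_A = 0.25 × 307.646875 / 0.21621875 = 76.91171875 / 0.21621875 ≈ 355.71.

z_AA = 355.71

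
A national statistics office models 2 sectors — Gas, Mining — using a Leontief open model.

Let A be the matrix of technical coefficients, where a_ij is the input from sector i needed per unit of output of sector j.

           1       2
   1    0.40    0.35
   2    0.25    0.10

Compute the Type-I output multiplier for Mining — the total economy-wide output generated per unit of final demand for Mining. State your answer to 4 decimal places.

m_2 = 2.0994

I − A =
  [   0.60    -0.35]
  [  -0.25     0.90]
det(I−A) = (0.60)(0.90) − (-0.35)(-0.25) = 0.4525
adj(I−A) = [[0.90, 0.35], [0.25, 0.60]]
(I − A)⁻¹ = adj(I−A) / det(I−A) ≈
  [   1.98895     0.77348]
  [   0.55249     1.32597]
The output multiplier for sector j is the column-j sum of the Leontief inverse (I − A)⁻¹ = adj(I−A) / det(I−A).
Column 2 of adj(I−A): (0.35, 0.60); det(I−A) = 0.4525.
m_2 = (0.35 + 0.60) / 0.4525 = 0.95 / 0.4525 ≈ 2.0994.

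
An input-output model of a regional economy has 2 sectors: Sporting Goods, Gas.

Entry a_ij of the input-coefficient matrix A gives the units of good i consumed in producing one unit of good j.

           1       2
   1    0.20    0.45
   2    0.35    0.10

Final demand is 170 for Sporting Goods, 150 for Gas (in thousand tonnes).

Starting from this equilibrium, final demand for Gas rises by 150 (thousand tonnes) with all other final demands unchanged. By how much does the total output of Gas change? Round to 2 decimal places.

I − A =
  [   0.80    -0.45]
  [  -0.35     0.90]
det(I−A) = (0.80)(0.90) − (-0.45)(-0.35) = 0.5625
adj(I−A) = [[0.90, 0.45], [0.35, 0.80]]
(I − A)⁻¹ = adj(I−A) / det(I−A) ≈
  [   1.6000     0.8000]
  [   0.6222     1.4222]
Δx = (I − A)⁻¹ Δd with Δd having +150 in the Gas component and 0 elsewhere.
So Δx_2 = L_22 · (+150), where L_22 = adj(I−A)_22 / det(I−A) = 0.80 / 0.5625.
Δx_2 = 0.80 × (+150) / 0.5625 = 120.00 / 0.5625 ≈ 213.33.

Δx_2 = 213.33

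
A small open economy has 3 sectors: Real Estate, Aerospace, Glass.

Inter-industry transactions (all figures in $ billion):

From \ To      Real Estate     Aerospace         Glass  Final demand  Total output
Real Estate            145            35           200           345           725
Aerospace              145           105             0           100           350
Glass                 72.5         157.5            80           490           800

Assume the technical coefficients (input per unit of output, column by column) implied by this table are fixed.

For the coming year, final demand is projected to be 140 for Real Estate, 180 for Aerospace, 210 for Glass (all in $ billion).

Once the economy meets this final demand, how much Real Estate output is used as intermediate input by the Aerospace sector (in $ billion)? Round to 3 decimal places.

Technical coefficients a_ij = z_ij / X_j:
  a_11 = 145/725 = 0.20, a_21 = 145/725 = 0.20, a_31 = 72.5/725 = 0.10
  a_12 = 35/350 = 0.10, a_22 = 105/350 = 0.30, a_32 = 157.5/350 = 0.45
  a_13 = 200/800 = 0.25, a_23 = 0/800 = 0.00, a_33 = 80/800 = 0.10
I − A =
  [   0.80    -0.10    -0.25]
  [  -0.20     0.70     0.00]
  [  -0.10    -0.45     0.90]
Cofactors of I−A, C_ij = (−1)^(i+j)·(minor ij) (rows/columns in the sector order above):
  C_11 = (0.70)(0.90) − (0.00)(-0.45) = 0.6300
  C_12 = −[(-0.20)(0.90) − (0.00)(-0.10)] = 0.1800
  C_13 = (-0.20)(-0.45) − (0.70)(-0.10) = 0.1600
  C_21 = −[(-0.10)(0.90) − (-0.25)(-0.45)] = 0.2025
  C_22 = (0.80)(0.90) − (-0.25)(-0.10) = 0.6950
  C_23 = −[(0.80)(-0.45) − (-0.10)(-0.10)] = 0.3700
  C_31 = (-0.10)(0.00) − (-0.25)(0.70) = 0.1750
  C_32 = −[(0.80)(0.00) − (-0.25)(-0.20)] = 0.0500
  C_33 = (0.80)(0.70) − (-0.10)(-0.20) = 0.5400
det(I−A) = Σ_j (I−A)_1j·C_1j = (0.80)(0.6300) + (-0.10)(0.1800) + (-0.25)(0.1600) = 0.4460
adj(I−A) = Cᵀ =
  [ 0.6300   0.2025   0.1750]
  [ 0.1800   0.6950   0.0500]
  [ 0.1600   0.3700   0.5400]
(I − A)⁻¹ = adj(I−A) / det(I−A) ≈
  [   1.4126     0.4540     0.3924]
  [   0.4036     1.5583     0.1121]
  [   0.3587     0.8296     1.2108]
First solve x = (I − A)⁻¹ d = adj(I−A)·d / det(I−A); in particular x_2 = (0.1800·140 + 0.6950·180 + 0.0500·210) / 0.4460 = 160.80 / 0.4460 ≈ 360.53812.
Intermediate flow from 1 to 2: z_12 = a_12 · x_2 = 0.10 × 160.80 / 0.4460 = 16.08 / 0.4460 ≈ 36.054.

z_12 = 36.054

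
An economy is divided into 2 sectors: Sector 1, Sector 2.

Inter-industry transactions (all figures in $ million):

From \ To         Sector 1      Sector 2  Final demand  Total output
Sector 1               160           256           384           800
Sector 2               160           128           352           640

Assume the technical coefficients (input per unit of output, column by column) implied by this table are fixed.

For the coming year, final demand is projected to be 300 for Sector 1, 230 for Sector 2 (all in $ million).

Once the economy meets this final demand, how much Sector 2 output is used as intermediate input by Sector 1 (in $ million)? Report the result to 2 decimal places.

Technical coefficients a_ij = z_ij / X_j:
  a_11 = 160/800 = 0.20, a_21 = 160/800 = 0.20
  a_12 = 256/640 = 0.40, a_22 = 128/640 = 0.20
I − A =
  [   0.80    -0.40]
  [  -0.20     0.80]
det(I−A) = (0.80)(0.80) − (-0.40)(-0.20) = 0.5600
adj(I−A) = [[0.80, 0.40], [0.20, 0.80]]
(I − A)⁻¹ = adj(I−A) / det(I−A) ≈
  [   1.4286     0.7143]
  [   0.3571     1.4286]
First solve x = (I − A)⁻¹ d = adj(I−A)·d / det(I−A); in particular x_1 = (0.80·300 + 0.40·230) / 0.5600 = 332.00 / 0.5600 ≈ 592.8571.
Intermediate flow from 2 to 1: z_21 = a_21 · x_1 = 0.20 × 332.00 / 0.5600 = 66.40 / 0.5600 ≈ 118.57.

z_21 = 118.57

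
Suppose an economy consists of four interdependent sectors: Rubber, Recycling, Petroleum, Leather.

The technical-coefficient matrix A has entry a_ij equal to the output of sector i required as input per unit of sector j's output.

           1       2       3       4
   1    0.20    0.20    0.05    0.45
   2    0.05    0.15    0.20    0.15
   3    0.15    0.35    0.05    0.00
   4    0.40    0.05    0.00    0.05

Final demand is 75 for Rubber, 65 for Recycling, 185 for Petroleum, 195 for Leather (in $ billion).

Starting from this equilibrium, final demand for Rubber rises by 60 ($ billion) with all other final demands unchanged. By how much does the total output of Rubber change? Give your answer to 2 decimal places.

Δx_1 = 107.71

I − A =
  [   0.80    -0.20    -0.05    -0.45]
  [  -0.05     0.85    -0.20    -0.15]
  [  -0.15    -0.35     0.95     0.00]
  [  -0.40    -0.05     0.00     0.95]
Compute the cofactors C_ij = (−1)^(i+j)·(3×3 minor ij) of I−A; the adjugate is their transpose:
adj(I−A) = Cᵀ =
  [ 0.693500   0.218500   0.082500   0.363000]
  [ 0.130625   0.543875   0.121375   0.147750]
  [ 0.157625   0.234875   0.464375   0.111750]
  [ 0.298875   0.120625   0.041125   0.567250]
det(I−A) = Σ_j (I−A)_1j·C_1j = (0.80)(0.693500) + (-0.20)(0.130625) + (-0.05)(0.157625) + (-0.45)(0.298875) = 0.3863
(I − A)⁻¹ = adj(I−A) / det(I−A) ≈
  [   1.7952     0.5656     0.2136     0.9397]
  [   0.3381     1.4079     0.3142     0.3825]
  [   0.4080     0.6080     1.2021     0.2893]
  [   0.7737     0.3123     0.1065     1.4684]
Δx = (I − A)⁻¹ Δd with Δd having +60 in the Rubber component and 0 elsewhere.
So Δx_1 = L_11 · (+60), where L_11 = adj(I−A)_11 / det(I−A) = 0.693500 / 0.3863.
Δx_1 = 0.693500 × (+60) / 0.3863 = 41.61 / 0.3863 ≈ 107.71.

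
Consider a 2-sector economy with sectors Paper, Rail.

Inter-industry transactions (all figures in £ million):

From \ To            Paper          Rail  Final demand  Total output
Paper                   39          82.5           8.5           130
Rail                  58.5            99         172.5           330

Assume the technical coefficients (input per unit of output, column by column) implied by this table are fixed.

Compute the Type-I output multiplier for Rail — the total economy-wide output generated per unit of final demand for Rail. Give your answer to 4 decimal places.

Technical coefficients a_ij = z_ij / X_j:
  a_PP = 39/130 = 0.30, a_RP = 58.5/130 = 0.45
  a_PR = 82.5/330 = 0.25, a_RR = 99/330 = 0.30
I − A =
  [   0.70    -0.25]
  [  -0.45     0.70]
det(I−A) = (0.70)(0.70) − (-0.25)(-0.45) = 0.3775
adj(I−A) = [[0.70, 0.25], [0.45, 0.70]]
(I − A)⁻¹ = adj(I−A) / det(I−A) ≈
  [   1.85430     0.66225]
  [   1.19205     1.85430]
The output multiplier for sector j is the column-j sum of the Leontief inverse (I − A)⁻¹ = adj(I−A) / det(I−A).
Column R of adj(I−A): (0.25, 0.70); det(I−A) = 0.3775.
m_R = (0.25 + 0.70) / 0.3775 = 0.95 / 0.3775 ≈ 2.5166.

m_R = 2.5166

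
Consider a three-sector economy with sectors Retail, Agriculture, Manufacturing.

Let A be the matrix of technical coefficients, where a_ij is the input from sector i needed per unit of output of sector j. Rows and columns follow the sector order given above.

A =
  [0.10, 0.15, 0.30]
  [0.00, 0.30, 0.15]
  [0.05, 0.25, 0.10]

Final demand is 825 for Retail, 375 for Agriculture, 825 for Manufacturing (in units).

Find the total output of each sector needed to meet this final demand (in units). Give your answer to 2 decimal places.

x_R = 1455.79, x_A = 796.91, x_M = 1218.91

I − A =
  [   0.90    -0.15    -0.30]
  [   0.00     0.70    -0.15]
  [  -0.05    -0.25     0.90]
Cofactors of I−A, C_ij = (−1)^(i+j)·(minor ij) (rows/columns in the sector order above):
  C_11 = (0.70)(0.90) − (-0.15)(-0.25) = 0.5925
  C_12 = −[(0.00)(0.90) − (-0.15)(-0.05)] = 0.0075
  C_13 = (0.00)(-0.25) − (0.70)(-0.05) = 0.0350
  C_21 = −[(-0.15)(0.90) − (-0.30)(-0.25)] = 0.2100
  C_22 = (0.90)(0.90) − (-0.30)(-0.05) = 0.7950
  C_23 = −[(0.90)(-0.25) − (-0.15)(-0.05)] = 0.2325
  C_31 = (-0.15)(-0.15) − (-0.30)(0.70) = 0.2325
  C_32 = −[(0.90)(-0.15) − (-0.30)(0.00)] = 0.1350
  C_33 = (0.90)(0.70) − (-0.15)(0.00) = 0.6300
det(I−A) = Σ_j (I−A)_1j·C_1j = (0.90)(0.5925) + (-0.15)(0.0075) + (-0.30)(0.0350) = 0.521625
adj(I−A) = Cᵀ =
  [ 0.5925   0.2100   0.2325]
  [ 0.0075   0.7950   0.1350]
  [ 0.0350   0.2325   0.6300]
(I − A)⁻¹ = adj(I−A) / det(I−A) ≈
  [   1.1359     0.4026     0.4457]
  [   0.0144     1.5241     0.2588]
  [   0.0671     0.4457     1.2078]
x = (I − A)⁻¹ d = adj(I−A)·d / det(I−A), with det(I−A) = 0.521625:
  x_R = (0.5925·825 + 0.2100·375 + 0.2325·825) / 0.521625 = 759.375 / 0.521625 ≈ 1455.79
  x_A = (0.0075·825 + 0.7950·375 + 0.1350·825) / 0.521625 = 415.6875 / 0.521625 ≈ 796.91
  x_M = (0.0350·825 + 0.2325·375 + 0.6300·825) / 0.521625 = 635.8125 / 0.521625 ≈ 1218.91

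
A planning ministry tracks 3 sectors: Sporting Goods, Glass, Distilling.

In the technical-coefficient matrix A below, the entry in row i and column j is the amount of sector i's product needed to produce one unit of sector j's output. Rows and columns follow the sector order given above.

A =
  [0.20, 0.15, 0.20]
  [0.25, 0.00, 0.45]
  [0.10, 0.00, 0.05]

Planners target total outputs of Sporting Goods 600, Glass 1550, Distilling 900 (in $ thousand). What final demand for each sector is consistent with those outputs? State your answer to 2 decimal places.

I − A =
  [   0.80    -0.15    -0.20]
  [  -0.25     1.00    -0.45]
  [  -0.10     0.00     0.95]
d = (I − A) x:
  d_S = (+0.80)·600 + (-0.15)·1550 + (-0.20)·900 = 67.50
  d_G = (-0.25)·600 + (+1.00)·1550 + (-0.45)·900 = 995.00
  d_D = (-0.10)·600 + (+0.00)·1550 + (+0.95)·900 = 795.00

d_S = 67.50, d_G = 995.00, d_D = 795.00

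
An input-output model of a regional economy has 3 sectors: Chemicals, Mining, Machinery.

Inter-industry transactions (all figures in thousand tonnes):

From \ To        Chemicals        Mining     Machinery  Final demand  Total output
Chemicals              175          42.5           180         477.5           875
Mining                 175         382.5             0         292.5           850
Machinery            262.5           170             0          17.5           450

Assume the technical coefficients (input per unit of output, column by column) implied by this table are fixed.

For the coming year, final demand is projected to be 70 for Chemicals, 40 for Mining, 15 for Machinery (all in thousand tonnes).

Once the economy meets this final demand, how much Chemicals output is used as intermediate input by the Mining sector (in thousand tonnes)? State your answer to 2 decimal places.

z_12 = 6.09

Technical coefficients a_ij = z_ij / X_j:
  a_11 = 175/875 = 0.20, a_21 = 175/875 = 0.20, a_31 = 262.5/875 = 0.30
  a_12 = 42.5/850 = 0.05, a_22 = 382.5/850 = 0.45, a_32 = 170/850 = 0.20
  a_13 = 180/450 = 0.40, a_23 = 0/450 = 0.00, a_33 = 0/450 = 0.00
I − A =
  [   0.80    -0.05    -0.40]
  [  -0.20     0.55     0.00]
  [  -0.30    -0.20     1.00]
Cofactors of I−A, C_ij = (−1)^(i+j)·(minor ij) (rows/columns in the sector order above):
  C_11 = (0.55)(1.00) − (0.00)(-0.20) = 0.5500
  C_12 = −[(-0.20)(1.00) − (0.00)(-0.30)] = 0.2000
  C_13 = (-0.20)(-0.20) − (0.55)(-0.30) = 0.2050
  C_21 = −[(-0.05)(1.00) − (-0.40)(-0.20)] = 0.1300
  C_22 = (0.80)(1.00) − (-0.40)(-0.30) = 0.6800
  C_23 = −[(0.80)(-0.20) − (-0.05)(-0.30)] = 0.1750
  C_31 = (-0.05)(0.00) − (-0.40)(0.55) = 0.2200
  C_32 = −[(0.80)(0.00) − (-0.40)(-0.20)] = 0.0800
  C_33 = (0.80)(0.55) − (-0.05)(-0.20) = 0.4300
det(I−A) = Σ_j (I−A)_1j·C_1j = (0.80)(0.5500) + (-0.05)(0.2000) + (-0.40)(0.2050) = 0.3480
adj(I−A) = Cᵀ =
  [ 0.5500   0.1300   0.2200]
  [ 0.2000   0.6800   0.0800]
  [ 0.2050   0.1750   0.4300]
(I − A)⁻¹ = adj(I−A) / det(I−A) ≈
  [   1.5805     0.3736     0.6322]
  [   0.5747     1.9540     0.2299]
  [   0.5891     0.5029     1.2356]
First solve x = (I − A)⁻¹ d = adj(I−A)·d / det(I−A); in particular x_2 = (0.2000·70 + 0.6800·40 + 0.0800·15) / 0.3480 = 42.40 / 0.3480 ≈ 121.8391.
Intermediate flow from 1 to 2: z_12 = a_12 · x_2 = 0.05 × 42.40 / 0.3480 = 2.12 / 0.3480 ≈ 6.09.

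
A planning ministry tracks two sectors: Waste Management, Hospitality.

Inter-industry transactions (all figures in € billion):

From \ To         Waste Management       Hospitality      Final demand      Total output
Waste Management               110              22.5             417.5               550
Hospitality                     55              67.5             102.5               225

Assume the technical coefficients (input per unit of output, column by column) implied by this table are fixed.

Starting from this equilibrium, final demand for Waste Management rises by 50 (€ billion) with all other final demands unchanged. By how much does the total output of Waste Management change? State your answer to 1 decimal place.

Technical coefficients a_ij = z_ij / X_j:
  a_11 = 110/550 = 0.20, a_21 = 55/550 = 0.10
  a_12 = 22.5/225 = 0.10, a_22 = 67.5/225 = 0.30
I − A =
  [   0.80    -0.10]
  [  -0.10     0.70]
det(I−A) = (0.80)(0.70) − (-0.10)(-0.10) = 0.5500
adj(I−A) = [[0.70, 0.10], [0.10, 0.80]]
(I − A)⁻¹ = adj(I−A) / det(I−A) ≈
  [   1.2727     0.1818]
  [   0.1818     1.4545]
Δx = (I − A)⁻¹ Δd with Δd having +50 in the Waste Management component and 0 elsewhere.
So Δx_1 = L_11 · (+50), where L_11 = adj(I−A)_11 / det(I−A) = 0.70 / 0.5500.
Δx_1 = 0.70 × (+50) / 0.5500 = 35.00 / 0.5500 ≈ 63.6.

Δx_1 = 63.6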